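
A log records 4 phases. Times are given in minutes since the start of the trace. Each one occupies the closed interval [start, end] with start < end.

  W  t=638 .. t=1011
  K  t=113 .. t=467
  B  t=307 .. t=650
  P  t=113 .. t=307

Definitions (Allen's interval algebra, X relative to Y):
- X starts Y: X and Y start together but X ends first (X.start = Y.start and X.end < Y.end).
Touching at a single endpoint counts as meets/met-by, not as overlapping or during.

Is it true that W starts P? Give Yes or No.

No

W = [t=638, t=1011], P = [t=113, t=307].
Actual relation of W to P: after.
Asked whether 'starts' holds → No.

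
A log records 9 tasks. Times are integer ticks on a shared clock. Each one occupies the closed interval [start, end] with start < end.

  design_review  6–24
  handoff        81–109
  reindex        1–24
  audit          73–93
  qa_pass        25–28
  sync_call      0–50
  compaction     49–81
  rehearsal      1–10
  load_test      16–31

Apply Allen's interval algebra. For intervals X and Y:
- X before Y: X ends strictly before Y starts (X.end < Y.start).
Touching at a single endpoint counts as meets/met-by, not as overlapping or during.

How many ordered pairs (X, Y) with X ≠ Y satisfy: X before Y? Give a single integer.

21

Checking all 72 ordered pairs for relation 'before'; matching pairs in alphabetical order:
(design_review, audit): design_review before audit ✓
(design_review, compaction): design_review before compaction ✓
(design_review, handoff): design_review before handoff ✓
(design_review, qa_pass): design_review before qa_pass ✓
(load_test, audit): load_test before audit ✓
(load_test, compaction): load_test before compaction ✓
(load_test, handoff): load_test before handoff ✓
(qa_pass, audit): qa_pass before audit ✓
(qa_pass, compaction): qa_pass before compaction ✓
(qa_pass, handoff): qa_pass before handoff ✓
(rehearsal, audit): rehearsal before audit ✓
(rehearsal, compaction): rehearsal before compaction ✓
(rehearsal, handoff): rehearsal before handoff ✓
(rehearsal, load_test): rehearsal before load_test ✓
(rehearsal, qa_pass): rehearsal before qa_pass ✓
(reindex, audit): reindex before audit ✓
(reindex, compaction): reindex before compaction ✓
(reindex, handoff): reindex before handoff ✓
(reindex, qa_pass): reindex before qa_pass ✓
(sync_call, audit): sync_call before audit ✓
(sync_call, handoff): sync_call before handoff ✓
Count: 21.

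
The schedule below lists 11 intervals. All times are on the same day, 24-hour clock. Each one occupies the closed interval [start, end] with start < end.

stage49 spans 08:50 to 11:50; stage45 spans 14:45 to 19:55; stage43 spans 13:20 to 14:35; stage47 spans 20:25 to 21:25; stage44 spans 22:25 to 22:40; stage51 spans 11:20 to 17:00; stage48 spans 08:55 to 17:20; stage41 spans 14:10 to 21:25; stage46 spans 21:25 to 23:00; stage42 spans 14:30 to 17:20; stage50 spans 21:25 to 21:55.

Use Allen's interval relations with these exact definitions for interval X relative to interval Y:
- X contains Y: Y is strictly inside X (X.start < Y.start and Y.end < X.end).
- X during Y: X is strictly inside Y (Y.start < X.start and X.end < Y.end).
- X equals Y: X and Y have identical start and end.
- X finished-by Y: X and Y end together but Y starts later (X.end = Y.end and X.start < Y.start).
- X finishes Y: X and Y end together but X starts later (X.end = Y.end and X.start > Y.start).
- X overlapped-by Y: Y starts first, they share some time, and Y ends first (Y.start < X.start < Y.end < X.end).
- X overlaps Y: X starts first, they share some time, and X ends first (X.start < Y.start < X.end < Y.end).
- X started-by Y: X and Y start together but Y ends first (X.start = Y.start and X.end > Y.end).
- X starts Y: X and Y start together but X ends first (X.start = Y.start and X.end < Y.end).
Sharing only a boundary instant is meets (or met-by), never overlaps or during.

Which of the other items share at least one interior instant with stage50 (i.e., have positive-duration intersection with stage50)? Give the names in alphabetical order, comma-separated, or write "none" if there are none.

Target stage50 = [21:25, 21:55].
stage41 [14:10, 21:25] → meets → no.
stage42 [14:30, 17:20] → before → no.
stage43 [13:20, 14:35] → before → no.
stage44 [22:25, 22:40] → after → no.
stage45 [14:45, 19:55] → before → no.
stage46 [21:25, 23:00] → started-by → yes.
stage47 [20:25, 21:25] → meets → no.
stage48 [08:55, 17:20] → before → no.
stage49 [08:50, 11:50] → before → no.
stage51 [11:20, 17:00] → before → no.
Result: stage46.

stage46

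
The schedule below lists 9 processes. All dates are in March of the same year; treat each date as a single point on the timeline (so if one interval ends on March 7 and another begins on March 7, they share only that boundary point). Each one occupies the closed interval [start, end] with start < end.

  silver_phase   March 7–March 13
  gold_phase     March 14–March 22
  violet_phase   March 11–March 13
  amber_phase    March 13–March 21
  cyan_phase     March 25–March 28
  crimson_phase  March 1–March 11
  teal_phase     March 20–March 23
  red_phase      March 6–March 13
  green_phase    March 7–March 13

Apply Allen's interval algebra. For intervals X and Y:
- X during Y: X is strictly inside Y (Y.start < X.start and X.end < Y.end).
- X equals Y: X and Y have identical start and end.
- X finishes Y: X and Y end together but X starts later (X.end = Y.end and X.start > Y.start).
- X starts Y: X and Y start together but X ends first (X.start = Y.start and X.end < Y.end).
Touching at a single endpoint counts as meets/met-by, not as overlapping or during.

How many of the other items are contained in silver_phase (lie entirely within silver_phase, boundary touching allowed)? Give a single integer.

Target silver_phase = [March 7, March 13].
amber_phase [March 13, March 21] → met-by → no.
crimson_phase [March 1, March 11] → overlaps → no.
cyan_phase [March 25, March 28] → after → no.
gold_phase [March 14, March 22] → after → no.
green_phase [March 7, March 13] → equals → counts.
red_phase [March 6, March 13] → finished-by → no.
teal_phase [March 20, March 23] → after → no.
violet_phase [March 11, March 13] → finishes → counts.
Total: 2.

2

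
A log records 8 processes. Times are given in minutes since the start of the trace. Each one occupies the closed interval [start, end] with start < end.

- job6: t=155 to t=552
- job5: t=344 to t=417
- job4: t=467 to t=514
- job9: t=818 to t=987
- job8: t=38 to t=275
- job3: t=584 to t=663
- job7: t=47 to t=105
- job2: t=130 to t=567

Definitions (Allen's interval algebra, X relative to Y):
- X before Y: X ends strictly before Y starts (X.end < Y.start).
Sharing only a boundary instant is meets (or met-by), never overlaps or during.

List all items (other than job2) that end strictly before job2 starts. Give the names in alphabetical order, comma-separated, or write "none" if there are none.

job7

Target job2 = [t=130, t=567].
job3 [t=584, t=663] → after → no.
job4 [t=467, t=514] → during → no.
job5 [t=344, t=417] → during → no.
job6 [t=155, t=552] → during → no.
job7 [t=47, t=105] → before → yes.
job8 [t=38, t=275] → overlaps → no.
job9 [t=818, t=987] → after → no.
Result: job7.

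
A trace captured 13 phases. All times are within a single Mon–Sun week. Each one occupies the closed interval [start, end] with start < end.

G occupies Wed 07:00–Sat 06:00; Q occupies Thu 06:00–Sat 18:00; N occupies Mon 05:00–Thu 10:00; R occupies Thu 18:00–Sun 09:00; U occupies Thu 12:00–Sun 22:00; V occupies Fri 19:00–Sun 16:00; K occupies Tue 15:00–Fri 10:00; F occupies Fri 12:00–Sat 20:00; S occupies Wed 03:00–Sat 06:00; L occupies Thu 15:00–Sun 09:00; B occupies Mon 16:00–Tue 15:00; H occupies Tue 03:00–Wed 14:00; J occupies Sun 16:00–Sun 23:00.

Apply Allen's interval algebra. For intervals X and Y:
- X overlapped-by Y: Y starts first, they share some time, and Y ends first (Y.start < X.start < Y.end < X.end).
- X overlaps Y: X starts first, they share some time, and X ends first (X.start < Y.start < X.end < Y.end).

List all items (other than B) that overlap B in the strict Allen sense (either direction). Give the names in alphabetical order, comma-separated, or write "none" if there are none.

Target B = [Mon 16:00, Tue 15:00].
F [Fri 12:00, Sat 20:00] → after → no.
G [Wed 07:00, Sat 06:00] → after → no.
H [Tue 03:00, Wed 14:00] → overlapped-by → yes.
J [Sun 16:00, Sun 23:00] → after → no.
K [Tue 15:00, Fri 10:00] → met-by → no.
L [Thu 15:00, Sun 09:00] → after → no.
N [Mon 05:00, Thu 10:00] → contains → no.
Q [Thu 06:00, Sat 18:00] → after → no.
R [Thu 18:00, Sun 09:00] → after → no.
S [Wed 03:00, Sat 06:00] → after → no.
U [Thu 12:00, Sun 22:00] → after → no.
V [Fri 19:00, Sun 16:00] → after → no.
Result: H.

H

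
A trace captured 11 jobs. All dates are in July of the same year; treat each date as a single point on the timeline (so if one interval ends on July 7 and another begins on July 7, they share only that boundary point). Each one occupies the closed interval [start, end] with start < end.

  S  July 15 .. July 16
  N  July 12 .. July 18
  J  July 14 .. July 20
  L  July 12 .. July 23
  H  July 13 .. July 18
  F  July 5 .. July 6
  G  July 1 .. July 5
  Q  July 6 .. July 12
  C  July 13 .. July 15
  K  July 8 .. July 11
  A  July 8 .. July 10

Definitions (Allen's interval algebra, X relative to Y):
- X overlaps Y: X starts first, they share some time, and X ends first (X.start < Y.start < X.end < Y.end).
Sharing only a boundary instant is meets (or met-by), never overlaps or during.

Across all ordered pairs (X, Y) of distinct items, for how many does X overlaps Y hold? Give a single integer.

3

Checking all 110 ordered pairs for relation 'overlaps'; matching pairs in alphabetical order:
(C, J): C overlaps J ✓
(H, J): H overlaps J ✓
(N, J): N overlaps J ✓
Count: 3.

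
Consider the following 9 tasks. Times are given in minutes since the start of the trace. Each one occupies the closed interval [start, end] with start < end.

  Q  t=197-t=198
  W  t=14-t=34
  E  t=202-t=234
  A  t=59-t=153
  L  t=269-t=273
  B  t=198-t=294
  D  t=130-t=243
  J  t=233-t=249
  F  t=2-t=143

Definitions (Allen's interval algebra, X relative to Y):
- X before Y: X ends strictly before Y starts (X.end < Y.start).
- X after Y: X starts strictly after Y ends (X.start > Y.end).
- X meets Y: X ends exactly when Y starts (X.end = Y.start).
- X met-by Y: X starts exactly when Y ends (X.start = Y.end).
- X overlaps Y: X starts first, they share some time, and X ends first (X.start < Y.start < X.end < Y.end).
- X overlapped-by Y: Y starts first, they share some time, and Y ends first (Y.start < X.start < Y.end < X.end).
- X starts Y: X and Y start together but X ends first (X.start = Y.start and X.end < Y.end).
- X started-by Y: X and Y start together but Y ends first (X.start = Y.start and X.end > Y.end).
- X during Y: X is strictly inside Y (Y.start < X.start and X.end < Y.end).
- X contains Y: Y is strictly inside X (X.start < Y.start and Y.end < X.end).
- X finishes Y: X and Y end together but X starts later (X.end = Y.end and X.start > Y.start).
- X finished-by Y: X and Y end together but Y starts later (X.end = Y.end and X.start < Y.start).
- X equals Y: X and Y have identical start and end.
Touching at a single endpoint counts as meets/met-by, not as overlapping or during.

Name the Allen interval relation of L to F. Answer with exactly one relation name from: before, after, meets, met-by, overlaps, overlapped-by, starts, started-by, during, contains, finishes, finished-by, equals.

L = [t=269, t=273]; F = [t=2, t=143].
Compare endpoints: L.start > F.start, L.start > F.end, L.end > F.start, L.end > F.end.
That pattern is 'after'.

after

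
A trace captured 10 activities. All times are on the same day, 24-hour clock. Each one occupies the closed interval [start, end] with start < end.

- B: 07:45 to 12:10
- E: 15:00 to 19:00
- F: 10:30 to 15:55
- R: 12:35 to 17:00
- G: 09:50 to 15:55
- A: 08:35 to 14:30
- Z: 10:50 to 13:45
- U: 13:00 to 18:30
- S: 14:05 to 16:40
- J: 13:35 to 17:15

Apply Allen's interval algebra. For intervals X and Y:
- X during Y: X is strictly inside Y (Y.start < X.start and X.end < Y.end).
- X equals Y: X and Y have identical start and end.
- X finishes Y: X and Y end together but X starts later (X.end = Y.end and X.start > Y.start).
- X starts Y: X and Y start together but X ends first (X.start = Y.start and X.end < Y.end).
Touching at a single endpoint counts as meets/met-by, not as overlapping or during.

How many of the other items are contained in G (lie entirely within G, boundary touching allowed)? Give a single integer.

Target G = [09:50, 15:55].
A [08:35, 14:30] → overlaps → no.
B [07:45, 12:10] → overlaps → no.
E [15:00, 19:00] → overlapped-by → no.
F [10:30, 15:55] → finishes → counts.
J [13:35, 17:15] → overlapped-by → no.
R [12:35, 17:00] → overlapped-by → no.
S [14:05, 16:40] → overlapped-by → no.
U [13:00, 18:30] → overlapped-by → no.
Z [10:50, 13:45] → during → counts.
Total: 2.

2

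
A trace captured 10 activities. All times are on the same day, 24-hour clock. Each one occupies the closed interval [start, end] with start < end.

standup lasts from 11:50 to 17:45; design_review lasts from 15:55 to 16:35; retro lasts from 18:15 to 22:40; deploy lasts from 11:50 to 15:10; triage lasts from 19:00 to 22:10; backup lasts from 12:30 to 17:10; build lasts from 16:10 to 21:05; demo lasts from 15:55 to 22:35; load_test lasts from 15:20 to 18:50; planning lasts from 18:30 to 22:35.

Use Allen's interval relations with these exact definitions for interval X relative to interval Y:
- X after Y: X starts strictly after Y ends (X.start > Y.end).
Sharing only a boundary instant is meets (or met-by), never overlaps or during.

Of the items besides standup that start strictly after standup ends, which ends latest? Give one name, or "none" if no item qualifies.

retro

Target standup = [11:50, 17:45].
backup [12:30, 17:10] → during → excluded.
build [16:10, 21:05] → overlapped-by → excluded.
demo [15:55, 22:35] → overlapped-by → excluded.
deploy [11:50, 15:10] → starts → excluded.
design_review [15:55, 16:35] → during → excluded.
load_test [15:20, 18:50] → overlapped-by → excluded.
planning [18:30, 22:35] → after → candidate.
retro [18:15, 22:40] → after → candidate.
triage [19:00, 22:10] → after → candidate.
Among candidates, latest end is 22:40 → retro.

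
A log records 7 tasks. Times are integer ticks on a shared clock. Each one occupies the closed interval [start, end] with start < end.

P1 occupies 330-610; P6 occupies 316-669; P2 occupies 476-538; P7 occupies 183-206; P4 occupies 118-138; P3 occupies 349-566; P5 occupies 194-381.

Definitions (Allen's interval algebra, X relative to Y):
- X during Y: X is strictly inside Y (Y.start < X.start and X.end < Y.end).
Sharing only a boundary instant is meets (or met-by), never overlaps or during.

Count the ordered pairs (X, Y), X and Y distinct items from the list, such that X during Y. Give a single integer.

Checking all 42 ordered pairs for relation 'during'; matching pairs in alphabetical order:
(P1, P6): P1 during P6 ✓
(P2, P1): P2 during P1 ✓
(P2, P3): P2 during P3 ✓
(P2, P6): P2 during P6 ✓
(P3, P1): P3 during P1 ✓
(P3, P6): P3 during P6 ✓
Count: 6.

6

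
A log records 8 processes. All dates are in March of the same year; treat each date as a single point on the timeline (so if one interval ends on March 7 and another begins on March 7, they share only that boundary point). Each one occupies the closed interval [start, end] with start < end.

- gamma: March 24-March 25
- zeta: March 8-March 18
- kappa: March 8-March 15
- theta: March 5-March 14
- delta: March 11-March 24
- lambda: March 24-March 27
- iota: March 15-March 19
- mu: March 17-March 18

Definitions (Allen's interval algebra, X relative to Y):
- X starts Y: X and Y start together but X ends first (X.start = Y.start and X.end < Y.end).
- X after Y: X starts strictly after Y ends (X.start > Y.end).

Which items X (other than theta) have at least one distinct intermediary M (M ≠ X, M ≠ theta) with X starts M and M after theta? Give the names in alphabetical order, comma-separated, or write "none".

Target theta = [March 5, March 14].
Intermediaries M with M after theta: gamma, iota, lambda, mu.
Via gamma — items with X starts gamma: none.
Via iota — items with X starts iota: none.
Via lambda — items with X starts lambda: gamma.
Via mu — items with X starts mu: none.
Union: gamma.

gamma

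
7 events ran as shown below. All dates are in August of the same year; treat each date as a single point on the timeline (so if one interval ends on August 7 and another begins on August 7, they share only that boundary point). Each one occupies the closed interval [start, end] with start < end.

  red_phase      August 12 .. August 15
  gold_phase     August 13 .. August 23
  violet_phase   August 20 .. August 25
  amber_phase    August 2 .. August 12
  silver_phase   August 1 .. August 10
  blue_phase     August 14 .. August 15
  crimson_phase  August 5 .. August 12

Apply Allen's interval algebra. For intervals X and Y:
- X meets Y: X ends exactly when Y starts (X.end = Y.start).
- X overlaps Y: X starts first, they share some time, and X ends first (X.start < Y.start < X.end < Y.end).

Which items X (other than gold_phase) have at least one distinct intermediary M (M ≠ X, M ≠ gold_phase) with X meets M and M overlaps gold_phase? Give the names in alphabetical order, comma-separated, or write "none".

Target gold_phase = [August 13, August 23].
Intermediaries M with M overlaps gold_phase: red_phase.
Via red_phase — items with X meets red_phase: amber_phase, crimson_phase.
Union: amber_phase, crimson_phase.

amber_phase, crimson_phase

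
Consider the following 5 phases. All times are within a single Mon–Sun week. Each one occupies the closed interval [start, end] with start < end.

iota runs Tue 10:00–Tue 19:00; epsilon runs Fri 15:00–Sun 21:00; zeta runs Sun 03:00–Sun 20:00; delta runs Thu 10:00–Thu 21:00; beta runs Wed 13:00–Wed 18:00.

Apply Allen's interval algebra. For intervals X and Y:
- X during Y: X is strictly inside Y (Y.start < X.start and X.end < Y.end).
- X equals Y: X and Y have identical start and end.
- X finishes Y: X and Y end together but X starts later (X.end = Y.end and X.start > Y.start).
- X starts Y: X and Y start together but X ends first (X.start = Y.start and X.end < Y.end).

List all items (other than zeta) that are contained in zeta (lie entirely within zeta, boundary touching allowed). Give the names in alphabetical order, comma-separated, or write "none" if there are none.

none

Target zeta = [Sun 03:00, Sun 20:00].
beta [Wed 13:00, Wed 18:00] → before → no.
delta [Thu 10:00, Thu 21:00] → before → no.
epsilon [Fri 15:00, Sun 21:00] → contains → no.
iota [Tue 10:00, Tue 19:00] → before → no.
Result: none.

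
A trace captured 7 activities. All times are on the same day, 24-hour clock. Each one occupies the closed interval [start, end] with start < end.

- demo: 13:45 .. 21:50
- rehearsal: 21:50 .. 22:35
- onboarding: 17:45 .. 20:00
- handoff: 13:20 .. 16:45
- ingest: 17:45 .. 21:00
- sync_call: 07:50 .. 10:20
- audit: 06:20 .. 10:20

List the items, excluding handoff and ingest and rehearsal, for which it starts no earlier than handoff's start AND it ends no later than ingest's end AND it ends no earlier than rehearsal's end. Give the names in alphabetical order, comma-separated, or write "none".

none

Conditions: its start is no earlier than handoff's start (X.start >= 13:20) AND its end is no later than ingest's end (X.end <= 21:00) AND its end is no earlier than rehearsal's end (X.end >= 22:35).
audit: start 06:20 >= 13:20? ✗; end 10:20 <= 21:00? ✓; end 10:20 >= 22:35? ✗ → no.
demo: start 13:45 >= 13:20? ✓; end 21:50 <= 21:00? ✗; end 21:50 >= 22:35? ✗ → no.
onboarding: start 17:45 >= 13:20? ✓; end 20:00 <= 21:00? ✓; end 20:00 >= 22:35? ✗ → no.
sync_call: start 07:50 >= 13:20? ✗; end 10:20 <= 21:00? ✓; end 10:20 >= 22:35? ✗ → no.
Result: none.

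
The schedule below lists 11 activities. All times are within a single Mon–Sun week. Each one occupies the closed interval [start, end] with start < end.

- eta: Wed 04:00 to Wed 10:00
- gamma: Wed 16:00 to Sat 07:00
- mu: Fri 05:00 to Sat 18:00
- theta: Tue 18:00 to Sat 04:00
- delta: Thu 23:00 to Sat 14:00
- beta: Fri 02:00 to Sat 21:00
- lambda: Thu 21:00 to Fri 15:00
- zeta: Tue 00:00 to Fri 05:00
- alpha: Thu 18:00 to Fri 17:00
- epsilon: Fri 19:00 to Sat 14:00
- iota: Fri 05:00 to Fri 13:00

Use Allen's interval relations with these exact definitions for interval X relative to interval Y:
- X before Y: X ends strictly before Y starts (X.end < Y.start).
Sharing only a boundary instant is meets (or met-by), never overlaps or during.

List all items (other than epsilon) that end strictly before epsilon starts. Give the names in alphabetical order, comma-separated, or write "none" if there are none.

Target epsilon = [Fri 19:00, Sat 14:00].
alpha [Thu 18:00, Fri 17:00] → before → yes.
beta [Fri 02:00, Sat 21:00] → contains → no.
delta [Thu 23:00, Sat 14:00] → finished-by → no.
eta [Wed 04:00, Wed 10:00] → before → yes.
gamma [Wed 16:00, Sat 07:00] → overlaps → no.
iota [Fri 05:00, Fri 13:00] → before → yes.
lambda [Thu 21:00, Fri 15:00] → before → yes.
mu [Fri 05:00, Sat 18:00] → contains → no.
theta [Tue 18:00, Sat 04:00] → overlaps → no.
zeta [Tue 00:00, Fri 05:00] → before → yes.
Result: alpha, eta, iota, lambda, zeta.

alpha, eta, iota, lambda, zeta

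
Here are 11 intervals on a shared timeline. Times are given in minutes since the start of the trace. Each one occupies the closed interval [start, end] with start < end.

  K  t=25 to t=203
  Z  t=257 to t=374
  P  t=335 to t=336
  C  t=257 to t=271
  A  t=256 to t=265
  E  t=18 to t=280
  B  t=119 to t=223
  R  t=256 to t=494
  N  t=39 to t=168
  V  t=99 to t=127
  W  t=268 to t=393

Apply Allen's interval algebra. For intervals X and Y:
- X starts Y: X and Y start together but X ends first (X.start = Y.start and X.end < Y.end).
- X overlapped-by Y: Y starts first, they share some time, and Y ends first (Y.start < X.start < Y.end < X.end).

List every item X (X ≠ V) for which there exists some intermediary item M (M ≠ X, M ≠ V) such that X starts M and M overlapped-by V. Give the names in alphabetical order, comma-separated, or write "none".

none

Target V = [t=99, t=127].
Intermediaries M with M overlapped-by V: B.
Via B — items with X starts B: none.
Union: none.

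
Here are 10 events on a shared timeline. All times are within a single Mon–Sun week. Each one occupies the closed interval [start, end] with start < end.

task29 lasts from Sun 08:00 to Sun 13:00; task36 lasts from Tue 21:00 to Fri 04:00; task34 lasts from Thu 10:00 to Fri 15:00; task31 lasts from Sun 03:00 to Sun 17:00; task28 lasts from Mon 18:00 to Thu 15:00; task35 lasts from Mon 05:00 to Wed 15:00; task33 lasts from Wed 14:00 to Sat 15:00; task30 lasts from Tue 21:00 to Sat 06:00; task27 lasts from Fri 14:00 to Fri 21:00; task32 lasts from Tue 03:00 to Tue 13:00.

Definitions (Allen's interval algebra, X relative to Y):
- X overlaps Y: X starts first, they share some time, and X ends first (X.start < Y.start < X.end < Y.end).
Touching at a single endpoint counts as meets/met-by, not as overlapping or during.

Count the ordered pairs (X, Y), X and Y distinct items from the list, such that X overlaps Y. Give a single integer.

12

Checking all 90 ordered pairs for relation 'overlaps'; matching pairs in alphabetical order:
(task28, task30): task28 overlaps task30 ✓
(task28, task33): task28 overlaps task33 ✓
(task28, task34): task28 overlaps task34 ✓
(task28, task36): task28 overlaps task36 ✓
(task30, task33): task30 overlaps task33 ✓
(task34, task27): task34 overlaps task27 ✓
(task35, task28): task35 overlaps task28 ✓
(task35, task30): task35 overlaps task30 ✓
(task35, task33): task35 overlaps task33 ✓
(task35, task36): task35 overlaps task36 ✓
(task36, task33): task36 overlaps task33 ✓
(task36, task34): task36 overlaps task34 ✓
Count: 12.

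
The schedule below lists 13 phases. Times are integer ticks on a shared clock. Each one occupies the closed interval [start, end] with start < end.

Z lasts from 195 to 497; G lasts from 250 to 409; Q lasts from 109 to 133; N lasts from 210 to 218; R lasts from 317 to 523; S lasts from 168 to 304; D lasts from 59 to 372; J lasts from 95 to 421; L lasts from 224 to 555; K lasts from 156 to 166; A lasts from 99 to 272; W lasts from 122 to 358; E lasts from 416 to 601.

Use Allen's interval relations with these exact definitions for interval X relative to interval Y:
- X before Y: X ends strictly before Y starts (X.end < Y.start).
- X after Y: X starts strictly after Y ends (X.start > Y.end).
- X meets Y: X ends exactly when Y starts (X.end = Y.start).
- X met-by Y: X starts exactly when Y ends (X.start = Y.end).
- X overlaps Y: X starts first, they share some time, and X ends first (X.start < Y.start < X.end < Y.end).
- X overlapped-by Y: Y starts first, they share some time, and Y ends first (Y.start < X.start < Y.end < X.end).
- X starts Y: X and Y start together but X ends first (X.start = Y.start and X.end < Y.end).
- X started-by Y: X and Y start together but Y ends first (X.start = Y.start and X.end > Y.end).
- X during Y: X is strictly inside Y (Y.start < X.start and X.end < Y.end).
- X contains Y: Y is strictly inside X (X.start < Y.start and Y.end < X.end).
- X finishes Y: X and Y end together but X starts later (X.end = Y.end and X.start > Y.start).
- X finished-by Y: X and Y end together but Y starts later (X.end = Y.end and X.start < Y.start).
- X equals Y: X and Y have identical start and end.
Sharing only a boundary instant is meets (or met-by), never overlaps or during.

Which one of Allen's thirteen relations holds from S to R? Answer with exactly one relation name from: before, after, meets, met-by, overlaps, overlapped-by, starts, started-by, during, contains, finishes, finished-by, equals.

before

S = [168, 304]; R = [317, 523].
Compare endpoints: S.start < R.start, S.start < R.end, S.end < R.start, S.end < R.end.
That pattern is 'before'.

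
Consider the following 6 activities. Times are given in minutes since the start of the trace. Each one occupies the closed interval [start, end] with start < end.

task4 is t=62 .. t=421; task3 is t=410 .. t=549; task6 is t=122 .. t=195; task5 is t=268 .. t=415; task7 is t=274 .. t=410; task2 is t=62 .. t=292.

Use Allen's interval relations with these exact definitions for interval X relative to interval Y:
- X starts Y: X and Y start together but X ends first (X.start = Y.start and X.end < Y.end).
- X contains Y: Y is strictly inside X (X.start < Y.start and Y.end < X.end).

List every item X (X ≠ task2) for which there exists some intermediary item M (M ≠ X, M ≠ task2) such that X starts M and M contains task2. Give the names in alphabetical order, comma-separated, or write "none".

none

Target task2 = [t=62, t=292].
Intermediaries M with M contains task2: none.
Union: none.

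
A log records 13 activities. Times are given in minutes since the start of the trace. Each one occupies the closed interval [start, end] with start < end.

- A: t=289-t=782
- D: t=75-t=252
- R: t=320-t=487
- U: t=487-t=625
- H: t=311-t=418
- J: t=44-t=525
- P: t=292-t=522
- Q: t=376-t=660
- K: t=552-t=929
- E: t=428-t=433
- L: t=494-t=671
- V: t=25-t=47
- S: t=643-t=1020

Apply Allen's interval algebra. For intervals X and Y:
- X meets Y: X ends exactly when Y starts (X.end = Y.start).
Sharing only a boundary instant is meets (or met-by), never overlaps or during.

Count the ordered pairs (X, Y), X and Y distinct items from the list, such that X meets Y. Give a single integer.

Checking all 156 ordered pairs for relation 'meets'; matching pairs in alphabetical order:
(R, U): R meets U ✓
Count: 1.

1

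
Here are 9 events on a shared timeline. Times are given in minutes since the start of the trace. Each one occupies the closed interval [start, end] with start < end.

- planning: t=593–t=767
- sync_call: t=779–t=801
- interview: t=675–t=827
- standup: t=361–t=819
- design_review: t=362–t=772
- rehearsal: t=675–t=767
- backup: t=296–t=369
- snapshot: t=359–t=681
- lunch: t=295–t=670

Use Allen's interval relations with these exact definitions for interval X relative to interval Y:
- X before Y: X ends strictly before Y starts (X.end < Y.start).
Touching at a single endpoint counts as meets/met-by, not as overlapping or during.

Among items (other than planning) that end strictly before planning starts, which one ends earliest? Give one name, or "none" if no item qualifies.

Target planning = [t=593, t=767].
backup [t=296, t=369] → before → candidate.
design_review [t=362, t=772] → contains → excluded.
interview [t=675, t=827] → overlapped-by → excluded.
lunch [t=295, t=670] → overlaps → excluded.
rehearsal [t=675, t=767] → finishes → excluded.
snapshot [t=359, t=681] → overlaps → excluded.
standup [t=361, t=819] → contains → excluded.
sync_call [t=779, t=801] → after → excluded.
Among candidates, earliest end is t=369 → backup.

backup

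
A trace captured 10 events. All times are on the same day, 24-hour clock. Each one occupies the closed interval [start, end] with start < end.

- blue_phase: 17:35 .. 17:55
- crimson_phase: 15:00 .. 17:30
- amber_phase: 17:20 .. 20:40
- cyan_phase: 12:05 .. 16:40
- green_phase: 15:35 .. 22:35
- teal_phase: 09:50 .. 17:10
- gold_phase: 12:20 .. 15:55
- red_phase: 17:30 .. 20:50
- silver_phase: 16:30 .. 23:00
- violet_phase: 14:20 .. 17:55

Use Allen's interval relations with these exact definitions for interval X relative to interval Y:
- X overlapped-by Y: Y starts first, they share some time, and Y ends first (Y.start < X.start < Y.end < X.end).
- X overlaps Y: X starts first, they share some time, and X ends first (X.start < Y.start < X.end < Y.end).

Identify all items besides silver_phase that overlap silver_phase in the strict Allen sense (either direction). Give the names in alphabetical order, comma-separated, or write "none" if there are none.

crimson_phase, cyan_phase, green_phase, teal_phase, violet_phase

Target silver_phase = [16:30, 23:00].
amber_phase [17:20, 20:40] → during → no.
blue_phase [17:35, 17:55] → during → no.
crimson_phase [15:00, 17:30] → overlaps → yes.
cyan_phase [12:05, 16:40] → overlaps → yes.
gold_phase [12:20, 15:55] → before → no.
green_phase [15:35, 22:35] → overlaps → yes.
red_phase [17:30, 20:50] → during → no.
teal_phase [09:50, 17:10] → overlaps → yes.
violet_phase [14:20, 17:55] → overlaps → yes.
Result: crimson_phase, cyan_phase, green_phase, teal_phase, violet_phase.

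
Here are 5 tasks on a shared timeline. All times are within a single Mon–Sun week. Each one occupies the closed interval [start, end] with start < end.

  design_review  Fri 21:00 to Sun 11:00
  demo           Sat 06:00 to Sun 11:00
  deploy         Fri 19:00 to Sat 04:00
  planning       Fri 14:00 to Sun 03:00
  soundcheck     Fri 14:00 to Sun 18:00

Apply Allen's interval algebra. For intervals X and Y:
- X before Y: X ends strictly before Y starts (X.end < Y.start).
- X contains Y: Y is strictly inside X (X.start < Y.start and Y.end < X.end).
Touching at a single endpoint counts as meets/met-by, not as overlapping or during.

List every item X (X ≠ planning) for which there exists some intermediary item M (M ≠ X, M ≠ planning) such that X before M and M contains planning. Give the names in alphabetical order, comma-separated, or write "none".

Target planning = [Fri 14:00, Sun 03:00].
Intermediaries M with M contains planning: none.
Union: none.

none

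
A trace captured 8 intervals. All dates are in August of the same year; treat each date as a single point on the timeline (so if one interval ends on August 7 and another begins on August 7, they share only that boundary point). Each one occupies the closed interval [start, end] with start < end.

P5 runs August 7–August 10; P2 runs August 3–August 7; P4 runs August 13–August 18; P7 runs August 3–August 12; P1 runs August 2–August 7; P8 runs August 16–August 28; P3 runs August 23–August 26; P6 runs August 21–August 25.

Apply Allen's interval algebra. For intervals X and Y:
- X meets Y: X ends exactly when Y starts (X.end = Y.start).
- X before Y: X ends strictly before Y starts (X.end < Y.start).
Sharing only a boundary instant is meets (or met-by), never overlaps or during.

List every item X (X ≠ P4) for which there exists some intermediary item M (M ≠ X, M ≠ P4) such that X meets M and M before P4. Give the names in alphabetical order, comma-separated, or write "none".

P1, P2

Target P4 = [August 13, August 18].
Intermediaries M with M before P4: P1, P2, P5, P7.
Via P1 — items with X meets P1: none.
Via P2 — items with X meets P2: none.
Via P5 — items with X meets P5: P1, P2.
Via P7 — items with X meets P7: none.
Union: P1, P2.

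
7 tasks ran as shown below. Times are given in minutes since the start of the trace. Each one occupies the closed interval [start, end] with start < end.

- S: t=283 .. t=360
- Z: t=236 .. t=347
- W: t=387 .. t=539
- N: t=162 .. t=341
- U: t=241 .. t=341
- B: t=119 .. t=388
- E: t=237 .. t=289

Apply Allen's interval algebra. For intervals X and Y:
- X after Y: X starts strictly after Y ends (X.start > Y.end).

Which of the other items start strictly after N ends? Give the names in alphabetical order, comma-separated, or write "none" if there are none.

Target N = [t=162, t=341].
B [t=119, t=388] → contains → no.
E [t=237, t=289] → during → no.
S [t=283, t=360] → overlapped-by → no.
U [t=241, t=341] → finishes → no.
W [t=387, t=539] → after → yes.
Z [t=236, t=347] → overlapped-by → no.
Result: W.

W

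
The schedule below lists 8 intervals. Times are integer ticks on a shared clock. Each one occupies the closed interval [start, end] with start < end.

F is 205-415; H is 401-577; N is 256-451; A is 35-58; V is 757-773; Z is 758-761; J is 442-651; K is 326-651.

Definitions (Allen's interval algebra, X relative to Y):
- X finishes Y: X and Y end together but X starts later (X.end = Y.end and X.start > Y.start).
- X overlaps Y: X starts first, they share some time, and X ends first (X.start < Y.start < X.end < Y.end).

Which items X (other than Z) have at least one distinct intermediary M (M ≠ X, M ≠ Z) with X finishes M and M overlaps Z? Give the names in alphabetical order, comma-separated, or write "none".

none

Target Z = [758, 761].
Intermediaries M with M overlaps Z: none.
Union: none.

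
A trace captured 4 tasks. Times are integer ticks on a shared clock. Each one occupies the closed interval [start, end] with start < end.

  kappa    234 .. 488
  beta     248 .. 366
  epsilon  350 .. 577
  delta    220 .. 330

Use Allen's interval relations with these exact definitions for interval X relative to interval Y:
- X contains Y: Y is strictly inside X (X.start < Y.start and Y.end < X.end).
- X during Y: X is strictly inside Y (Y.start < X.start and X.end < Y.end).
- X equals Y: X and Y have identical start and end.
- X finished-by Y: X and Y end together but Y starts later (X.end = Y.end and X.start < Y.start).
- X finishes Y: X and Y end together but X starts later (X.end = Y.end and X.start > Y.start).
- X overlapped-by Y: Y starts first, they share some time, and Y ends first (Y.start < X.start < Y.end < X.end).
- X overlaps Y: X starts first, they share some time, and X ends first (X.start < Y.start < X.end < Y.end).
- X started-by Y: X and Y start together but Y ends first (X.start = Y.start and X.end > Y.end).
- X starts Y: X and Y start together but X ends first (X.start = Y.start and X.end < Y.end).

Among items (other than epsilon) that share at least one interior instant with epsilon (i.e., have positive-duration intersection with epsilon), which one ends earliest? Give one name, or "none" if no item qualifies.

Target epsilon = [350, 577].
beta [248, 366] → overlaps → candidate.
delta [220, 330] → before → excluded.
kappa [234, 488] → overlaps → candidate.
Among candidates, earliest end is 366 → beta.

beta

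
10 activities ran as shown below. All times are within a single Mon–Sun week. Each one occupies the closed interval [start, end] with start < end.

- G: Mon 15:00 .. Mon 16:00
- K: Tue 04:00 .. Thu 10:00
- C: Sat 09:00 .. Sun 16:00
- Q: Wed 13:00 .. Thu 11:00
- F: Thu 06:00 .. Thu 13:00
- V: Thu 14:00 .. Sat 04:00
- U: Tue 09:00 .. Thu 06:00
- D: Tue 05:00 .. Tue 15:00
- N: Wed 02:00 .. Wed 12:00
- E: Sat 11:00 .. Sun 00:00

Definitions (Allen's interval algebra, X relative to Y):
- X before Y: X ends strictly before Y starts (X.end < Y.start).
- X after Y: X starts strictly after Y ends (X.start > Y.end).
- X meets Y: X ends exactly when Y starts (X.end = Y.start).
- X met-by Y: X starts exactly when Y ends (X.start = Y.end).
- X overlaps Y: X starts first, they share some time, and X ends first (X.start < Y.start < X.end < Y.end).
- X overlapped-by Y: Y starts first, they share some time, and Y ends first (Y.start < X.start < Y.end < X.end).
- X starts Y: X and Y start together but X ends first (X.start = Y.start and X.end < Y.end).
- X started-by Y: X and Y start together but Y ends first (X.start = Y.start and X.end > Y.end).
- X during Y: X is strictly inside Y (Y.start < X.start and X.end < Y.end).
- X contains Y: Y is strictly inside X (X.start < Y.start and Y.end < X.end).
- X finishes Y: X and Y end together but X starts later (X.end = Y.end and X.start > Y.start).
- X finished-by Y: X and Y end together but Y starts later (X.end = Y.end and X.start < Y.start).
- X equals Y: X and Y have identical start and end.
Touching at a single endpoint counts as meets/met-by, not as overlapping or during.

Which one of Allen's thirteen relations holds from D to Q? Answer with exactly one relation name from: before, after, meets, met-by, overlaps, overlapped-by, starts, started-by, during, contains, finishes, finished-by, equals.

before

D = [Tue 05:00, Tue 15:00]; Q = [Wed 13:00, Thu 11:00].
Compare endpoints: D.start < Q.start, D.start < Q.end, D.end < Q.start, D.end < Q.end.
That pattern is 'before'.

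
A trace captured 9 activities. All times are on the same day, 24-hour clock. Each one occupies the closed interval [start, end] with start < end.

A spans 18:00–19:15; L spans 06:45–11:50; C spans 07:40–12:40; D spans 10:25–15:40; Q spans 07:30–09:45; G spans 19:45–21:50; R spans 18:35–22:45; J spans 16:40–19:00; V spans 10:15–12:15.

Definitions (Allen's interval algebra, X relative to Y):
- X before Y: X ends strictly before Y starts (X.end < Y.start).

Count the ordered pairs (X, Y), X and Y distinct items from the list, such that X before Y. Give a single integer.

Checking all 72 ordered pairs for relation 'before'; matching pairs in alphabetical order:
(A, G): A before G ✓
(C, A): C before A ✓
(C, G): C before G ✓
(C, J): C before J ✓
(C, R): C before R ✓
(D, A): D before A ✓
(D, G): D before G ✓
(D, J): D before J ✓
(D, R): D before R ✓
(J, G): J before G ✓
(L, A): L before A ✓
(L, G): L before G ✓
(L, J): L before J ✓
(L, R): L before R ✓
(Q, A): Q before A ✓
(Q, D): Q before D ✓
(Q, G): Q before G ✓
(Q, J): Q before J ✓
(Q, R): Q before R ✓
(Q, V): Q before V ✓
(V, A): V before A ✓
(V, G): V before G ✓
(V, J): V before J ✓
(V, R): V before R ✓
Count: 24.

24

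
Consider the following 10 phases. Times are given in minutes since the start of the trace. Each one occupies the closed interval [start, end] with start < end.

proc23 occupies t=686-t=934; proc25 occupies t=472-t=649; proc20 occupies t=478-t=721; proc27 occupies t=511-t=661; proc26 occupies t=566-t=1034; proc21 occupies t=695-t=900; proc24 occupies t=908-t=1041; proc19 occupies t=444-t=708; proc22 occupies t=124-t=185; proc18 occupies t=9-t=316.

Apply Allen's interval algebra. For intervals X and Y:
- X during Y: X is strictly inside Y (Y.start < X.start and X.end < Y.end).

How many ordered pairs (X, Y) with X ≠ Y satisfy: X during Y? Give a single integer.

Checking all 90 ordered pairs for relation 'during'; matching pairs in alphabetical order:
(proc21, proc23): proc21 during proc23 ✓
(proc21, proc26): proc21 during proc26 ✓
(proc22, proc18): proc22 during proc18 ✓
(proc23, proc26): proc23 during proc26 ✓
(proc25, proc19): proc25 during proc19 ✓
(proc27, proc19): proc27 during proc19 ✓
(proc27, proc20): proc27 during proc20 ✓
Count: 7.

7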